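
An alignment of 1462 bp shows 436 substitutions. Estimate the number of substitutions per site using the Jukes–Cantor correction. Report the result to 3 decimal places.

p = 436/1462 ≈ 0.298222.
d = −(3/4) ln(1 − 4p/3) = −0.75 ln(1 − 0.397629) = −0.75 ln(0.602371)
  = −0.75 × (-0.506882) = 0.380162 substitutions/site.

0.380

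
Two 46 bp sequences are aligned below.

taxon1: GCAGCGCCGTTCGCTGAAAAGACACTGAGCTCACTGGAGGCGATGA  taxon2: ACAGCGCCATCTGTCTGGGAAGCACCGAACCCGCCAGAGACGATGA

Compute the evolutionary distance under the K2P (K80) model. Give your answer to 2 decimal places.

0.83

Of 46 sites, 18 differences are transitions and 1 are transversions, so P = 18/46 ≈ 0.391304 and Q = 1/46 ≈ 0.021739.
Under the Kimura two-parameter model, d = −½ ln(1 − 2P − Q) − ¼ ln(1 − 2Q).
1 − 2P − Q = 0.195653, giving −½ ln(0.195653) = 0.815706.
1 − 2Q = 0.956522, giving −¼ ln(0.956522) = 0.011113.
d = 0.815706 + 0.011113 = 0.826819.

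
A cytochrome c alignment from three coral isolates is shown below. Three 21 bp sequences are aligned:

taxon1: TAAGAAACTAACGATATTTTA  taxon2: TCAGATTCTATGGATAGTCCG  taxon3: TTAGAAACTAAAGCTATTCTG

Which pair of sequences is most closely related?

taxon1 and taxon3

taxon1–taxon2: 9/21 differ, p = 0.429, d = 0.635.
taxon1–taxon3: 5/21 differ, p = 0.238, d = 0.286.
taxon2–taxon3: 8/21 differ, p = 0.381, d = 0.532.
The smallest distance is between taxon1 and taxon3.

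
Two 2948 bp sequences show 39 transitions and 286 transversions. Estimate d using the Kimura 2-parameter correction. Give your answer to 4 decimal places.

0.1198

P = 39/2948 ≈ 0.013229 and Q = 286/2948 ≈ 0.097015.
Under the Kimura two-parameter model, d = −½ ln(1 − 2P − Q) − ¼ ln(1 − 2Q).
1 − 2P − Q = 0.876527, giving −½ ln(0.876527) = 0.065894.
1 − 2Q = 0.80597, giving −¼ ln(0.80597) = 0.053927.
d = 0.065894 + 0.053927 = 0.119821.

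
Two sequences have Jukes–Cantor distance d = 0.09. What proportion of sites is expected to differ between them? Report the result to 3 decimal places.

p = (3/4)(1 − e^(−4d/3)) = 0.75 × (1 − e^(-0.12)) = 0.75 × (1 − 0.886920) = 0.084810.

0.085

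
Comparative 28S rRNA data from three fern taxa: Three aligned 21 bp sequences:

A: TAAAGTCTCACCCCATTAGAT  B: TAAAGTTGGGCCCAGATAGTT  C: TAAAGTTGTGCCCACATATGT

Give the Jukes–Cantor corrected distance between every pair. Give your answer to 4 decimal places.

d(A,B) = 0.5319, d(A,C) = 0.6355, d(B,C) = 0.2197

A–B: 8/21 sites differ → p ≈ 0.380952, d = −0.75 ln(1 − 0.507936) = 0.531860 ≈ 0.5319.
A–C: 9/21 sites differ → p ≈ 0.428571, d = −0.75 ln(1 − 0.571428) = 0.635472 ≈ 0.6355.
B–C: 4/21 sites differ → p ≈ 0.190476, d = −0.75 ln(1 − 0.253968) = 0.219740 ≈ 0.2197.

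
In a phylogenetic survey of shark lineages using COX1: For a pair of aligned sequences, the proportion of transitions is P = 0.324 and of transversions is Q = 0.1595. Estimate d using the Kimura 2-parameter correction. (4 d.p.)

Under the Kimura two-parameter model, d = −½ ln(1 − 2P − Q) − ¼ ln(1 − 2Q).
1 − 2P − Q = 0.1925, giving −½ ln(0.1925) = 0.823830.
1 − 2Q = 0.681, giving −¼ ln(0.681) = 0.096048.
d = 0.823830 + 0.096048 = 0.919878.

0.9199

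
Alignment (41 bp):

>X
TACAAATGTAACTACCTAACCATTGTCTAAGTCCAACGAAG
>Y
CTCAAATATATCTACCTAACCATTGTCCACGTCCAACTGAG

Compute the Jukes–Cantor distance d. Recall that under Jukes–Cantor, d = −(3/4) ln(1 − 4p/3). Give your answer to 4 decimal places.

The sequences differ at 8 of 41 sites (1, 2, 8, 11, 28, 30, 38, 39), so p = 8/41 ≈ 0.195122.
d = −(3/4) ln(1 − 4p/3) = −0.75 ln(1 − 0.260163) = −0.75 ln(0.739837)
  = −0.75 × (-0.301325) = 0.225994 substitutions/site.

0.2260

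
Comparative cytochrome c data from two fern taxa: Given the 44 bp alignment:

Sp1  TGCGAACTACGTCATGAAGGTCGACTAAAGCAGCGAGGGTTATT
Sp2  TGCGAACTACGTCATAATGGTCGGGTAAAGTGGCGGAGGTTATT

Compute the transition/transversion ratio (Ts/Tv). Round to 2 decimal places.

3.00

Transitions are A↔G and C↔T; transversions are all other mismatches.
Transitions: 6. Transversions: 2.
R = 6/2 = 3.00.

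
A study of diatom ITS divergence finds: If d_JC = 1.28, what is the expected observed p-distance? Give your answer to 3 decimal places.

0.614

p = (3/4)(1 − e^(−4d/3)) = 0.75 × (1 − e^(-1.706667)) = 0.75 × (1 − 0.181470) = 0.613898.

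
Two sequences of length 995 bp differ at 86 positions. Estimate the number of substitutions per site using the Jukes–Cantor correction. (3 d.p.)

0.092

p = 86/995 ≈ 0.086432.
d = −(3/4) ln(1 − 4p/3) = −0.75 ln(1 − 0.115243) = −0.75 ln(0.884757)
  = −0.75 × (-0.122442) = 0.091832 substitutions/site.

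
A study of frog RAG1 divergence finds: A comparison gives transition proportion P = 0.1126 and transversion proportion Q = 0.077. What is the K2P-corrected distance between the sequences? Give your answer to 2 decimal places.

Under the Kimura two-parameter model, d = −½ ln(1 − 2P − Q) − ¼ ln(1 − 2Q).
1 − 2P − Q = 0.6978, giving −½ ln(0.6978) = 0.179911.
1 − 2Q = 0.846, giving −¼ ln(0.846) = 0.041809.
d = 0.179911 + 0.041809 = 0.221720.

0.22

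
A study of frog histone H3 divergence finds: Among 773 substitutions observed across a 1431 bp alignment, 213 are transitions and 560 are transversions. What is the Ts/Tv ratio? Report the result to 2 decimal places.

0.38

R = 213/560 = 0.380357… ≈ 0.38 (to 2 d.p.).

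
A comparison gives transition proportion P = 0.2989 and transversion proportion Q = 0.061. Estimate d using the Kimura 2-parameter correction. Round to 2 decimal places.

0.57

Under the Kimura two-parameter model, d = −½ ln(1 − 2P − Q) − ¼ ln(1 − 2Q).
1 − 2P − Q = 0.3412, giving −½ ln(0.3412) = 0.537643.
1 − 2Q = 0.878, giving −¼ ln(0.878) = 0.032527.
d = 0.537643 + 0.032527 = 0.570170.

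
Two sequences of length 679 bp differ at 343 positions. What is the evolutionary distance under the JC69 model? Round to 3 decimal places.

0.840

p = 343/679 ≈ 0.505155.
d = −(3/4) ln(1 − 4p/3) = −0.75 ln(1 − 0.67354) = −0.75 ln(0.32646)
  = −0.75 × (-1.119448) = 0.839586 substitutions/site.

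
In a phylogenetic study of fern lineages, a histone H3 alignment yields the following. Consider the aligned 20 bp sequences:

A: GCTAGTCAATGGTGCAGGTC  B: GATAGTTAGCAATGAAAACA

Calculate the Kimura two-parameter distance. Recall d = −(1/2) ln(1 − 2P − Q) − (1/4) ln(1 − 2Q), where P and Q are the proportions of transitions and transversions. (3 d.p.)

1.587

Of 20 sites, 8 differences are transitions and 3 are transversions, so P = 8/20 = 0.4 and Q = 3/20 = 0.15.
Under the Kimura two-parameter model, d = −½ ln(1 − 2P − Q) − ¼ ln(1 − 2Q).
1 − 2P − Q = 0.05, giving −½ ln(0.05) = 1.497866.
1 − 2Q = 0.7, giving −¼ ln(0.7) = 0.089169.
d = 1.497866 + 0.089169 = 1.587035.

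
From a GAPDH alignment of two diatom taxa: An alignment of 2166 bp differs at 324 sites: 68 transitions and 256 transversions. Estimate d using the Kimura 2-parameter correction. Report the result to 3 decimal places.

0.167

P = 68/2166 ≈ 0.031394 and Q = 256/2166 ≈ 0.11819.
Under the Kimura two-parameter model, d = −½ ln(1 − 2P − Q) − ¼ ln(1 − 2Q).
1 − 2P − Q = 0.819022, giving −½ ln(0.819022) = 0.099822.
1 − 2Q = 0.76362, giving −¼ ln(0.76362) = 0.067421.
d = 0.099822 + 0.067421 = 0.167243.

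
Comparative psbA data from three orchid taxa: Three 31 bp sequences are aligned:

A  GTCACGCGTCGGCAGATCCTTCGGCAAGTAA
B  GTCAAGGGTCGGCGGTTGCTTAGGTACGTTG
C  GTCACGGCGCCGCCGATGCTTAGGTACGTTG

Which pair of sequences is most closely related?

A–B: 10/31 differ, p = 0.323, d = 0.422.
A–C: 11/31 differ, p = 0.355, d = 0.481.
B–C: 6/31 differ, p = 0.194, d = 0.224.
The smallest distance is between B and C.

B and C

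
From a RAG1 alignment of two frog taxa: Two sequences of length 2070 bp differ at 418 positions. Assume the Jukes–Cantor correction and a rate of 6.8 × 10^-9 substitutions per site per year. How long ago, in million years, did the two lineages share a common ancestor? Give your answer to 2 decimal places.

p = 418/2070 ≈ 0.201932.
d = −(3/4) ln(1 − 4p/3) = −0.75 ln(1 − 0.269243) = −0.75 ln(0.730757)
  = −0.75 × (-0.313674) = 0.235256 substitutions/site.
Under a molecular clock d = 2μt, so t = d/(2μ) = 0.235256 / (2 × 6.8 × 10^-9) = 17.30 million years.

17.30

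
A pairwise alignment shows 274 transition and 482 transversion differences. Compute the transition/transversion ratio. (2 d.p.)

R = 274/482 = 0.568464… ≈ 0.57 (to 2 d.p.).

0.57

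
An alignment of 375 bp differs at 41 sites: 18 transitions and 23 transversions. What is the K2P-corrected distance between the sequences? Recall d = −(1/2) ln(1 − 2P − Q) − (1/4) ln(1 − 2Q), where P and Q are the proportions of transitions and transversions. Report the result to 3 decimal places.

P = 18/375 = 0.048 and Q = 23/375 ≈ 0.061333.
Under the Kimura two-parameter model, d = −½ ln(1 − 2P − Q) − ¼ ln(1 − 2Q).
1 − 2P − Q = 0.842667, giving −½ ln(0.842667) = 0.085592.
1 − 2Q = 0.877334, giving −¼ ln(0.877334) = 0.032717.
d = 0.085592 + 0.032717 = 0.118309.

0.118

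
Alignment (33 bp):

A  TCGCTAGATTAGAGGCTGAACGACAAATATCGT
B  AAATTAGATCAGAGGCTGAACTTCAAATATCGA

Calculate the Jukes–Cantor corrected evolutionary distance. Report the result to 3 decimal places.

0.293

The sequences differ at 8 of 33 sites (1, 2, 3, 4, 10, 22, 23, 33), so p = 8/33 ≈ 0.242424.
d = −(3/4) ln(1 − 4p/3) = −0.75 ln(1 − 0.323232) = −0.75 ln(0.676768)
  = −0.75 × (-0.390427) = 0.292820 substitutions/site.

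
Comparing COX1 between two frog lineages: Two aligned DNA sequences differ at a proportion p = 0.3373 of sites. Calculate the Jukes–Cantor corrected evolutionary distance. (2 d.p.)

d = −(3/4) ln(1 − 4p/3) = −0.75 ln(1 − 0.449733) = −0.75 ln(0.550267)
  = −0.75 × (-0.597352) = 0.448014 substitutions/site.

0.45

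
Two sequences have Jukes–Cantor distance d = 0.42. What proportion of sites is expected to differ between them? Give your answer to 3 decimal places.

0.322

p = (3/4)(1 − e^(−4d/3)) = 0.75 × (1 − e^(-0.56)) = 0.75 × (1 − 0.571209) = 0.321593.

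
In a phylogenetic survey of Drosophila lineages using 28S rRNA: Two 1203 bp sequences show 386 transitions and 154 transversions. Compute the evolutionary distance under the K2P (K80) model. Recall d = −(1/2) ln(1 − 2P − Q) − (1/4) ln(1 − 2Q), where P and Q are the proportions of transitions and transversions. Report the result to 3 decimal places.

P = 386/1203 ≈ 0.320865 and Q = 154/1203 ≈ 0.128013.
Under the Kimura two-parameter model, d = −½ ln(1 − 2P − Q) − ¼ ln(1 − 2Q).
1 − 2P − Q = 0.230257, giving −½ ln(0.230257) = 0.734280.
1 − 2Q = 0.743974, giving −¼ ln(0.743974) = 0.073937.
d = 0.734280 + 0.073937 = 0.808217.

0.808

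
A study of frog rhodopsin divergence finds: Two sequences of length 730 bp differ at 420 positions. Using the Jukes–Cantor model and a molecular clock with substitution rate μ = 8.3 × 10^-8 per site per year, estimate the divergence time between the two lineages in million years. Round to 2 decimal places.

p = 420/730 ≈ 0.575342.
d = −(3/4) ln(1 − 4p/3) = −0.75 ln(1 − 0.767123) = −0.75 ln(0.232877)
  = −0.75 × (-1.457245) = 1.092934 substitutions/site.
Under a molecular clock d = 2μt, so t = d/(2μ) = 1.092934 / (2 × 8.3 × 10^-8) = 6.58 million years.

6.58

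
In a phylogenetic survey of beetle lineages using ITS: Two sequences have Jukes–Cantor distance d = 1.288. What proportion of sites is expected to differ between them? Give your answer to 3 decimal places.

p = (3/4)(1 − e^(−4d/3)) = 0.75 × (1 − e^(-1.717333)) = 0.75 × (1 − 0.179544) = 0.615342.

0.615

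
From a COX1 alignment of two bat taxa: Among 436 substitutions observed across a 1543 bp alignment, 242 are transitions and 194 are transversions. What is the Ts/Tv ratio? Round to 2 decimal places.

R = 242/194 = 1.247422… ≈ 1.25 (to 2 d.p.).

1.25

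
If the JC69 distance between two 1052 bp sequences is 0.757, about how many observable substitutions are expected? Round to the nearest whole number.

501

Invert JC69: p = (3/4)(1 − e^(−4d/3)) = 0.75 × (1 − e^(-1.009333)) = 0.75 × (1 − 0.364462) = 0.476654.
Expected differing sites = pL ≈ 0.476654 × 1052 = 501.440008 ≈ 501.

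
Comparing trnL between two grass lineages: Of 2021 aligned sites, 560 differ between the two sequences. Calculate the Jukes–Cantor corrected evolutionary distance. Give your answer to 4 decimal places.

0.3459

p = 560/2021 ≈ 0.277091.
d = −(3/4) ln(1 − 4p/3) = −0.75 ln(1 − 0.369455) = −0.75 ln(0.630545)
  = −0.75 × (-0.461171) = 0.345878 substitutions/site.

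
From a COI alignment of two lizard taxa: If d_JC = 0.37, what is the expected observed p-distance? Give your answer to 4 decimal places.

p = (3/4)(1 − e^(−4d/3)) = 0.75 × (1 − e^(-0.493333)) = 0.75 × (1 − 0.610588) = 0.292059.

0.2921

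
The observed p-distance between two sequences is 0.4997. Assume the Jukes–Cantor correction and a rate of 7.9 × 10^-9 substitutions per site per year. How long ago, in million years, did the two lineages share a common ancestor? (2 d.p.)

52.09

d = −(3/4) ln(1 − 4p/3) = −0.75 ln(1 − 0.666267) = −0.75 ln(0.333733)
  = −0.75 × (-1.097414) = 0.823061 substitutions/site.
Under a molecular clock d = 2μt, so t = d/(2μ) = 0.823061 / (2 × 7.9 × 10^-9) = 52.09 million years.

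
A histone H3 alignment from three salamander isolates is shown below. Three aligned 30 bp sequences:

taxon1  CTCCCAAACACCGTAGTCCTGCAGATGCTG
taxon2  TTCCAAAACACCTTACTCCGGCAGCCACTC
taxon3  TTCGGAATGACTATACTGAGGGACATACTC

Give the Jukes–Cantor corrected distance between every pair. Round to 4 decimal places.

d(taxon1,taxon2) = 0.3831, d(taxon1,taxon3) = 0.8240, d(taxon2,taxon3) = 0.5716

taxon1–taxon2: 9/30 sites differ → p = 0.3, d = −0.75 ln(1 − 0.4) = 0.383119 ≈ 0.3831.
taxon1–taxon3: 15/30 sites differ → p = 0.5, d = −0.75 ln(1 − 0.666667) = 0.823960 ≈ 0.8240.
taxon2–taxon3: 12/30 sites differ → p = 0.4, d = −0.75 ln(1 − 0.533333) = 0.571605 ≈ 0.5716.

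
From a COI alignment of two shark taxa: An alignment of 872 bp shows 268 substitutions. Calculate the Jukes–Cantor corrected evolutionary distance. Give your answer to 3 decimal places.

p = 268/872 ≈ 0.307339.
d = −(3/4) ln(1 − 4p/3) = −0.75 ln(1 − 0.409785) = −0.75 ln(0.590215)
  = −0.75 × (-0.527268) = 0.395451 substitutions/site.

0.395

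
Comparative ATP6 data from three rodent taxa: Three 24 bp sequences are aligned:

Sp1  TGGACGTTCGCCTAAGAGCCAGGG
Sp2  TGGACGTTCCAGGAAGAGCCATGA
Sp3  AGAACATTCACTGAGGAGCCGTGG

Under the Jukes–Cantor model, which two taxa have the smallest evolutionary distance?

Sp1–Sp2: 6/24 differ, p = 0.250, d = 0.304.
Sp1–Sp3: 9/24 differ, p = 0.375, d = 0.520.
Sp2–Sp3: 9/24 differ, p = 0.375, d = 0.520.
The smallest distance is between Sp1 and Sp2.

Sp1 and Sp2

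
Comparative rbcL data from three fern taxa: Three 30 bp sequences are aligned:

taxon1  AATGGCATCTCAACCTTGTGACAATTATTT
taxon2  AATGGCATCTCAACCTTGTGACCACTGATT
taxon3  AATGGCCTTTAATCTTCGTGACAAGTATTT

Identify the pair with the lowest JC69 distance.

taxon1 and taxon2

taxon1–taxon2: 4/30 differ, p = 0.133, d = 0.147.
taxon1–taxon3: 7/30 differ, p = 0.233, d = 0.280.
taxon2–taxon3: 10/30 differ, p = 0.333, d = 0.441.
The smallest distance is between taxon1 and taxon2.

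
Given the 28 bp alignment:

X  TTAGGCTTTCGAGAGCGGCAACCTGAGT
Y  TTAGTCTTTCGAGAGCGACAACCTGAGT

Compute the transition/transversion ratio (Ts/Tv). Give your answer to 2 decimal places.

Transitions are A↔G and C↔T; transversions are all other mismatches.
Transitions: 1. Transversions: 1.
R = 1/1 = 1.00.

1.00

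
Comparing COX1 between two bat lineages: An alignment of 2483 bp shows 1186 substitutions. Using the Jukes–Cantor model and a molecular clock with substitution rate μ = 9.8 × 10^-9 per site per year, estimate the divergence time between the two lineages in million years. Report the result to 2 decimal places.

p = 1186/2483 ≈ 0.477648.
d = −(3/4) ln(1 − 4p/3) = −0.75 ln(1 − 0.636864) = −0.75 ln(0.363136)
  = −0.75 × (-1.012978) = 0.759734 substitutions/site.
Under a molecular clock d = 2μt, so t = d/(2μ) = 0.759734 / (2 × 9.8 × 10^-9) = 38.76 million years.

38.76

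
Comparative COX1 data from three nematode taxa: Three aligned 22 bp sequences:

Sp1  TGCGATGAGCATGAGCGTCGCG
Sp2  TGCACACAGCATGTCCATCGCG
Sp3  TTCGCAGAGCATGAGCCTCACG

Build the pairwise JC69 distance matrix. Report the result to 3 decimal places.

Sp1–Sp2: 7/22 sites differ → p ≈ 0.318182, d = −0.75 ln(1 − 0.424243) = 0.414052 ≈ 0.414.
Sp1–Sp3: 5/22 sites differ → p ≈ 0.227273, d = −0.75 ln(1 − 0.303031) = 0.270761 ≈ 0.271.
Sp2–Sp3: 7/22 sites differ → p ≈ 0.318182, d = −0.75 ln(1 − 0.424243) = 0.414052 ≈ 0.414.

d(Sp1,Sp2) = 0.414, d(Sp1,Sp3) = 0.271, d(Sp2,Sp3) = 0.414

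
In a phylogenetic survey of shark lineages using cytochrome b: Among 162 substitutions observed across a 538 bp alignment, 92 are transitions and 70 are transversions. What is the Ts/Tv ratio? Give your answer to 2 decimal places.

R = 92/70 = 1.314285… ≈ 1.31 (to 2 d.p.).

1.31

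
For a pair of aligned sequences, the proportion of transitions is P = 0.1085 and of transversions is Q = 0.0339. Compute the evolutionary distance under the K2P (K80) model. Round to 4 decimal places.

Under the Kimura two-parameter model, d = −½ ln(1 − 2P − Q) − ¼ ln(1 − 2Q).
1 − 2P − Q = 0.7491, giving −½ ln(0.7491) = 0.144441.
1 − 2Q = 0.9322, giving −¼ ln(0.9322) = 0.017552.
d = 0.144441 + 0.017552 = 0.161993.

0.1620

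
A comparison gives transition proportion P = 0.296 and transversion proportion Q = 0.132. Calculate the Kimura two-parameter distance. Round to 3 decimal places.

0.720

Under the Kimura two-parameter model, d = −½ ln(1 − 2P − Q) − ¼ ln(1 − 2Q).
1 − 2P − Q = 0.276, giving −½ ln(0.276) = 0.643677.
1 − 2Q = 0.736, giving −¼ ln(0.736) = 0.076631.
d = 0.643677 + 0.076631 = 0.720308.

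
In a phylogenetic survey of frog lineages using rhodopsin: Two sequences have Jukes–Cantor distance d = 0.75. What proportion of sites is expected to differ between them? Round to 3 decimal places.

p = (3/4)(1 − e^(−4d/3)) = 0.75 × (1 − e^(-1)) = 0.75 × (1 − 0.367879) = 0.474091.

0.474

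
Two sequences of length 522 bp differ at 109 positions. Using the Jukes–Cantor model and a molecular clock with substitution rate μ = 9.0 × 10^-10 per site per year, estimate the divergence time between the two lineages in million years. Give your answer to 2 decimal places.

p = 109/522 ≈ 0.208812.
d = −(3/4) ln(1 − 4p/3) = −0.75 ln(1 − 0.278416) = −0.75 ln(0.721584)
  = −0.75 × (-0.326306) = 0.244730 substitutions/site.
Under a molecular clock d = 2μt, so t = d/(2μ) = 0.244730 / (2 × 9.0 × 10^-10) = 135.96 million years.

135.96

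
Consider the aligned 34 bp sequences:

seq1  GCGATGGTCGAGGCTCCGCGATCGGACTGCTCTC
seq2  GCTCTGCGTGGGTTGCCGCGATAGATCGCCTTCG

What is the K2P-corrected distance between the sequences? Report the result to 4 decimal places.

0.8246

Of 34 sites, 6 differences are transitions and 11 are transversions, so P = 6/34 ≈ 0.176471 and Q = 11/34 ≈ 0.323529.
Under the Kimura two-parameter model, d = −½ ln(1 − 2P − Q) − ¼ ln(1 − 2Q).
1 − 2P − Q = 0.323529, giving −½ ln(0.323529) = 0.564233.
1 − 2Q = 0.352942, giving −¼ ln(0.352942) = 0.260363.
d = 0.564233 + 0.260363 = 0.824596.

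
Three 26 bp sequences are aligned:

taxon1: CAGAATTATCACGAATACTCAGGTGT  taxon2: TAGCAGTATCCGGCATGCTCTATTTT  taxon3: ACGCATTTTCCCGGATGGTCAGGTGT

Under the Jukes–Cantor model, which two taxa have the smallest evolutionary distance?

taxon1–taxon2: 11/26 differ, p = 0.423, d = 0.623.
taxon1–taxon3: 8/26 differ, p = 0.308, d = 0.396.
taxon2–taxon3: 11/26 differ, p = 0.423, d = 0.623.
The smallest distance is between taxon1 and taxon3.

taxon1 and taxon3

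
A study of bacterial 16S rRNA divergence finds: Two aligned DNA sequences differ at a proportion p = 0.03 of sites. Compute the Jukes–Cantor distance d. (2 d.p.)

d = −(3/4) ln(1 − 4p/3) = −0.75 ln(1 − 0.04) = −0.75 ln(0.96)
  = −0.75 × (-0.040822) = 0.030617 substitutions/site.

0.03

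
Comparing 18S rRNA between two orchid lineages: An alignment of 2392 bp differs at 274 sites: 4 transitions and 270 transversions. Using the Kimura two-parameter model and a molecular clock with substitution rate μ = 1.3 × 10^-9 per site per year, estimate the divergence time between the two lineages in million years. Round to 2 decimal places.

P = 4/2392 ≈ 0.001672 and Q = 270/2392 ≈ 0.112876.
Under the Kimura two-parameter model, d = −½ ln(1 − 2P − Q) − ¼ ln(1 − 2Q).
1 − 2P − Q = 0.88378, giving −½ ln(0.88378) = 0.061774.
1 − 2Q = 0.774248, giving −¼ ln(0.774248) = 0.063966.
d = 0.061774 + 0.063966 = 0.125740.
Under a molecular clock d = 2μt, so t = d/(2μ) = 0.125740 / (2 × 1.3 × 10^-9) = 48.36 million years.

48.36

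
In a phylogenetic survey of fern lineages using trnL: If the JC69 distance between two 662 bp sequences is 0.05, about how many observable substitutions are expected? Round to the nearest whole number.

32

Invert JC69: p = (3/4)(1 − e^(−4d/3)) = 0.75 × (1 − e^(-0.066667)) = 0.75 × (1 − 0.935507) = 0.048370.
Expected differing sites = pL ≈ 0.048370 × 662 = 32.02094 ≈ 32.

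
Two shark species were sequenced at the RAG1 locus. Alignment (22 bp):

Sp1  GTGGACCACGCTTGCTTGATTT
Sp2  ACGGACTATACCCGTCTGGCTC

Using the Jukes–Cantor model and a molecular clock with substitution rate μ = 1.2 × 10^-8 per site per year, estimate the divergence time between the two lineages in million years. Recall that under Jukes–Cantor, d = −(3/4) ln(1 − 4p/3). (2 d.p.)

The sequences differ at 12 of 22 sites, so p = 12/22 ≈ 0.545455.
d = −(3/4) ln(1 − 4p/3) = −0.75 ln(1 − 0.727273) = −0.75 ln(0.272727)
  = −0.75 × (-1.299284) = 0.974463 substitutions/site.
Under a molecular clock d = 2μt, so t = d/(2μ) = 0.974463 / (2 × 1.2 × 10^-8) = 40.60 million years.

40.60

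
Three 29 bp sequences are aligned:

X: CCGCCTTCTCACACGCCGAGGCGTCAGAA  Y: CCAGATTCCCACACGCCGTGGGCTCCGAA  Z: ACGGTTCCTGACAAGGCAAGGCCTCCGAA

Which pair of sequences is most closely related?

X–Y: 8/29 differ, p = 0.276, d = 0.344.
X–Z: 10/29 differ, p = 0.345, d = 0.462.
Y–Z: 11/29 differ, p = 0.379, d = 0.529.
The smallest distance is between X and Y.

X and Y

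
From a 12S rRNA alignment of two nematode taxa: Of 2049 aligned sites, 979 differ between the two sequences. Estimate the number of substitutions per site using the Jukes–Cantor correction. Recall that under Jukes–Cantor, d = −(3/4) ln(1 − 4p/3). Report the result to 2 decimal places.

0.76

p = 979/2049 ≈ 0.477794.
d = −(3/4) ln(1 − 4p/3) = −0.75 ln(1 − 0.637059) = −0.75 ln(0.362941)
  = −0.75 × (-1.013515) = 0.760136 substitutions/site.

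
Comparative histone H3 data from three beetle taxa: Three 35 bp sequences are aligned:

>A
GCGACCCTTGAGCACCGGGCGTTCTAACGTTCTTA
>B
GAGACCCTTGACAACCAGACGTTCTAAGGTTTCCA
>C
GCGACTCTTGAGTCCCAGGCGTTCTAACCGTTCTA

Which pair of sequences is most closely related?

A and C

A–B: 9/35 differ, p = 0.257, d = 0.315.
A–C: 8/35 differ, p = 0.229, d = 0.273.
B–C: 10/35 differ, p = 0.286, d = 0.360.
The smallest distance is between A and C.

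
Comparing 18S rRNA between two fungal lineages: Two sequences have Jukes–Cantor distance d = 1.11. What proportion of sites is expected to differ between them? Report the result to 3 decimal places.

0.579

p = (3/4)(1 − e^(−4d/3)) = 0.75 × (1 − e^(-1.48)) = 0.75 × (1 − 0.227638) = 0.579272.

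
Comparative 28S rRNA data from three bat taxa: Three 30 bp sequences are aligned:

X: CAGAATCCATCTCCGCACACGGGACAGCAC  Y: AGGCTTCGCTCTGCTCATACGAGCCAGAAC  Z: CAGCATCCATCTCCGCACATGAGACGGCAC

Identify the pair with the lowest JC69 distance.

X and Z

X–Y: 12/30 differ, p = 0.400, d = 0.572.
X–Z: 4/30 differ, p = 0.133, d = 0.147.
Y–Z: 12/30 differ, p = 0.400, d = 0.572.
The smallest distance is between X and Z.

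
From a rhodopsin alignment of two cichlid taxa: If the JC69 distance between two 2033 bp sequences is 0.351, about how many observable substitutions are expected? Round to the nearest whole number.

Invert JC69: p = (3/4)(1 − e^(−4d/3)) = 0.75 × (1 − e^(-0.468)) = 0.75 × (1 − 0.626254) = 0.280310.
Expected differing sites = pL ≈ 0.280310 × 2033 = 569.87023 ≈ 570.

570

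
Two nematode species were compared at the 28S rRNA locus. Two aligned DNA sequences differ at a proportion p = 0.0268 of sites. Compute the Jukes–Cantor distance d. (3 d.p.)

d = −(3/4) ln(1 − 4p/3) = −0.75 ln(1 − 0.035733) = −0.75 ln(0.964267)
  = −0.75 × (-0.036387) = 0.027290 substitutions/site.

0.027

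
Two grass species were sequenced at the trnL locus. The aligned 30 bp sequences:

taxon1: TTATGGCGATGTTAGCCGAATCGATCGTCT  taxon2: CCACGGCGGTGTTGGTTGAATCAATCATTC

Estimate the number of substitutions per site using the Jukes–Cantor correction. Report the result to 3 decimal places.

0.503

The sequences differ at 11 of 30 sites, so p = 11/30 ≈ 0.366667.
d = −(3/4) ln(1 − 4p/3) = −0.75 ln(1 − 0.488889) = −0.75 ln(0.511111)
  = −0.75 × (-0.671168) = 0.503376 substitutions/site.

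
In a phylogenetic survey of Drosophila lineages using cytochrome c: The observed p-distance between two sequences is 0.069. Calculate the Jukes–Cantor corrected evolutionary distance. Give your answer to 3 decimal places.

0.072

d = −(3/4) ln(1 − 4p/3) = −0.75 ln(1 − 0.092) = −0.75 ln(0.908)
  = −0.75 × (-0.096511) = 0.072383 substitutions/site.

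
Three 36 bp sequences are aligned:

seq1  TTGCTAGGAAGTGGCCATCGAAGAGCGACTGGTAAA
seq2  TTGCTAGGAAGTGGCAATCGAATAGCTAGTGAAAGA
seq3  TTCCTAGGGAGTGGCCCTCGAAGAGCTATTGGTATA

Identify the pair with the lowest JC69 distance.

seq1 and seq3

seq1–seq2: 7/36 differ, p = 0.194, d = 0.225.
seq1–seq3: 6/36 differ, p = 0.167, d = 0.188.
seq2–seq3: 9/36 differ, p = 0.250, d = 0.304.
The smallest distance is between seq1 and seq3.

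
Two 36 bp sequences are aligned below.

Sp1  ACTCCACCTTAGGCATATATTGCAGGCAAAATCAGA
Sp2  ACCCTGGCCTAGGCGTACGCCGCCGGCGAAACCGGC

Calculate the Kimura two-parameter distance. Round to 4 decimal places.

Of 36 sites, 12 differences are transitions and 3 are transversions, so P = 12/36 ≈ 0.333333 and Q = 3/36 ≈ 0.083333.
Under the Kimura two-parameter model, d = −½ ln(1 − 2P − Q) − ¼ ln(1 − 2Q).
1 − 2P − Q = 0.250001, giving −½ ln(0.250001) = 0.693145.
1 − 2Q = 0.833334, giving −¼ ln(0.833334) = 0.045580.
d = 0.693145 + 0.045580 = 0.738725.

0.7387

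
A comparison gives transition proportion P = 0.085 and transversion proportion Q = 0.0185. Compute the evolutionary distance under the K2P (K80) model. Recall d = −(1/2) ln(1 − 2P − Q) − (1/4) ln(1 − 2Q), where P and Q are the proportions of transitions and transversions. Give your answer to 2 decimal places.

0.11

Under the Kimura two-parameter model, d = −½ ln(1 − 2P − Q) − ¼ ln(1 − 2Q).
1 − 2P − Q = 0.8115, giving −½ ln(0.8115) = 0.104435.
1 − 2Q = 0.963, giving −¼ ln(0.963) = 0.009425.
d = 0.104435 + 0.009425 = 0.113860.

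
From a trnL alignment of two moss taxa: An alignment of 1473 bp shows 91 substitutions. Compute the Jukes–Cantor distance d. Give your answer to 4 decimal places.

p = 91/1473 ≈ 0.061779.
d = −(3/4) ln(1 − 4p/3) = −0.75 ln(1 − 0.082372) = −0.75 ln(0.917628)
  = −0.75 × (-0.085963) = 0.064472 substitutions/site.

0.0645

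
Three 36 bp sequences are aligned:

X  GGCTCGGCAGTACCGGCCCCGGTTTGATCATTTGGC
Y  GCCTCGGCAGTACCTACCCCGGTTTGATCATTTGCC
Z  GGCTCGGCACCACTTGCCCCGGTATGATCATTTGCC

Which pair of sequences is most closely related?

X–Y: 4/36 differ, p = 0.111, d = 0.120.
X–Z: 6/36 differ, p = 0.167, d = 0.188.
Y–Z: 6/36 differ, p = 0.167, d = 0.188.
The smallest distance is between X and Y.

X and Y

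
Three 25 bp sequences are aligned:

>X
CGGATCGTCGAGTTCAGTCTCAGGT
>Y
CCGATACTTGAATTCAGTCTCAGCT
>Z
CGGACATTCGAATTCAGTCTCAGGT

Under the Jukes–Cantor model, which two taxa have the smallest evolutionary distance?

X and Z

X–Y: 6/25 differ, p = 0.240, d = 0.289.
X–Z: 4/25 differ, p = 0.160, d = 0.180.
Y–Z: 5/25 differ, p = 0.200, d = 0.233.
The smallest distance is between X and Z.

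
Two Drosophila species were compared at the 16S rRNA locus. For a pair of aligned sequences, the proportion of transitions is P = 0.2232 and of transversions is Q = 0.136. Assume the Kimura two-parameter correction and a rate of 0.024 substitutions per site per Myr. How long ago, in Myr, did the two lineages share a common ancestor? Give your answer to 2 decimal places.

10.75

Under the Kimura two-parameter model, d = −½ ln(1 − 2P − Q) − ¼ ln(1 − 2Q).
1 − 2P − Q = 0.4176, giving −½ ln(0.4176) = 0.436616.
1 − 2Q = 0.728, giving −¼ ln(0.728) = 0.079364.
d = 0.436616 + 0.079364 = 0.515980.
Under a molecular clock d = 2μt, so t = d/(2μ) = 0.515980 / (2 × 0.024) = 10.75 Myr.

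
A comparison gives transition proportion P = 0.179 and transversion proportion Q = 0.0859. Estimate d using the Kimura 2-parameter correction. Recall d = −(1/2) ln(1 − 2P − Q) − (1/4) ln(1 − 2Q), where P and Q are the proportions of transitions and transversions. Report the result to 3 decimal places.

Under the Kimura two-parameter model, d = −½ ln(1 − 2P − Q) − ¼ ln(1 − 2Q).
1 − 2P − Q = 0.5561, giving −½ ln(0.5561) = 0.293404.
1 − 2Q = 0.8282, giving −¼ ln(0.8282) = 0.047125.
d = 0.293404 + 0.047125 = 0.340529.

0.341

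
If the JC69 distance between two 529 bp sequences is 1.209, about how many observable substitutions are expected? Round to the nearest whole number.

318

Invert JC69: p = (3/4)(1 − e^(−4d/3)) = 0.75 × (1 − e^(-1.612)) = 0.75 × (1 − 0.199488) = 0.600384.
Expected differing sites = pL ≈ 0.600384 × 529 = 317.603136 ≈ 318.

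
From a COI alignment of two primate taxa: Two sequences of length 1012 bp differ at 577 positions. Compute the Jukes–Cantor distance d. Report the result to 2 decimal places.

1.07

p = 577/1012 ≈ 0.570158.
d = −(3/4) ln(1 − 4p/3) = −0.75 ln(1 − 0.760211) = −0.75 ln(0.239789)
  = −0.75 × (-1.427996) = 1.070997 substitutions/site.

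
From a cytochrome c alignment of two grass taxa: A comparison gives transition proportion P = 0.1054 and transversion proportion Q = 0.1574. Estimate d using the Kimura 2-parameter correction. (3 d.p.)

0.324

Under the Kimura two-parameter model, d = −½ ln(1 − 2P − Q) − ¼ ln(1 − 2Q).
1 − 2P − Q = 0.6318, giving −½ ln(0.6318) = 0.229591.
1 − 2Q = 0.6852, giving −¼ ln(0.6852) = 0.094511.
d = 0.229591 + 0.094511 = 0.324102.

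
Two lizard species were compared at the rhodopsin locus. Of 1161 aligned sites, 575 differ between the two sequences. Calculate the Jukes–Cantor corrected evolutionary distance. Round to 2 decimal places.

0.81

p = 575/1161 ≈ 0.495263.
d = −(3/4) ln(1 − 4p/3) = −0.75 ln(1 − 0.660351) = −0.75 ln(0.339649)
  = −0.75 × (-1.079843) = 0.809882 substitutions/site.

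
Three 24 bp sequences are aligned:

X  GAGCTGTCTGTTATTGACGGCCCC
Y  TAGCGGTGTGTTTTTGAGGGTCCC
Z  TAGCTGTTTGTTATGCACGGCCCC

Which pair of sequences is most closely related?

X–Y: 6/24 differ, p = 0.250, d = 0.304.
X–Z: 4/24 differ, p = 0.167, d = 0.188.
Y–Z: 7/24 differ, p = 0.292, d = 0.369.
The smallest distance is between X and Z.

X and Z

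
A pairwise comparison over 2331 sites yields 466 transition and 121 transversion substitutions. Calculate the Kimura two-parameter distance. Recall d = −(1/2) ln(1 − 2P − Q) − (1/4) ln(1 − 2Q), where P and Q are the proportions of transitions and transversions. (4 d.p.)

P = 466/2331 ≈ 0.199914 and Q = 121/2331 ≈ 0.051909.
Under the Kimura two-parameter model, d = −½ ln(1 − 2P − Q) − ¼ ln(1 − 2Q).
1 − 2P − Q = 0.548263, giving −½ ln(0.548263) = 0.300500.
1 − 2Q = 0.896182, giving −¼ ln(0.896182) = 0.027403.
d = 0.300500 + 0.027403 = 0.327903.

0.3279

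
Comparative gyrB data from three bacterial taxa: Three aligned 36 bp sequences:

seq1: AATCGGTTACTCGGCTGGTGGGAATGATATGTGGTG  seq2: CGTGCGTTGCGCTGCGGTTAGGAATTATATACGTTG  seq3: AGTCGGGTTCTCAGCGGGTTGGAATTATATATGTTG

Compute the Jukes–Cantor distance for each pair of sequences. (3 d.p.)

d(seq1,seq2) = 0.548, d(seq1,seq3) = 0.304, d(seq2,seq3) = 0.347

seq1–seq2: 14/36 sites differ → p ≈ 0.388889, d = −0.75 ln(1 − 0.518519) = 0.548166 ≈ 0.548.
seq1–seq3: 9/36 sites differ → p = 0.25, d = −0.75 ln(1 − 0.333333) = 0.304098 ≈ 0.304.
seq2–seq3: 10/36 sites differ → p ≈ 0.277778, d = −0.75 ln(1 − 0.370371) = 0.346968 ≈ 0.347.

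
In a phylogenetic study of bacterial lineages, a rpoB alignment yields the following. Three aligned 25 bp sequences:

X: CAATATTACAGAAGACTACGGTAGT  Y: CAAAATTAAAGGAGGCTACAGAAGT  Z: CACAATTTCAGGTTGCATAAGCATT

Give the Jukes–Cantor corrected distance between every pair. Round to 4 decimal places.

X–Y: 6/25 sites differ → p = 0.24, d = −0.75 ln(1 − 0.32) = 0.289247 ≈ 0.2892.
X–Z: 13/25 sites differ → p = 0.52, d = −0.75 ln(1 − 0.693333) = 0.886495 ≈ 0.8865.
Y–Z: 10/25 sites differ → p = 0.4, d = −0.75 ln(1 − 0.533333) = 0.571605 ≈ 0.5716.

d(X,Y) = 0.2892, d(X,Z) = 0.8865, d(Y,Z) = 0.5716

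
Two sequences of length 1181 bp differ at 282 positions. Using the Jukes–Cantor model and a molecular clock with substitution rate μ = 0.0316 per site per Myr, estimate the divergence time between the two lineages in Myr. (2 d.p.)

p = 282/1181 ≈ 0.238781.
d = −(3/4) ln(1 − 4p/3) = −0.75 ln(1 − 0.318375) = −0.75 ln(0.681625)
  = −0.75 × (-0.383276) = 0.287457 substitutions/site.
Under a molecular clock d = 2μt, so t = d/(2μ) = 0.287457 / (2 × 0.0316) = 4.55 Myr.

4.55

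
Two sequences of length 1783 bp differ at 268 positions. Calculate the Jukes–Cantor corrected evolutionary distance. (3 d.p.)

p = 268/1783 ≈ 0.150308.
d = −(3/4) ln(1 − 4p/3) = −0.75 ln(1 − 0.200411) = −0.75 ln(0.799589)
  = −0.75 × (-0.223657) = 0.167743 substitutions/site.

0.168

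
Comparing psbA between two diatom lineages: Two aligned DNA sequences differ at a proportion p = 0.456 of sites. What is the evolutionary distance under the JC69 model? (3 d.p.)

d = −(3/4) ln(1 − 4p/3) = −0.75 ln(1 − 0.608) = −0.75 ln(0.392)
  = −0.75 × (-0.936493) = 0.702370 substitutions/site.

0.702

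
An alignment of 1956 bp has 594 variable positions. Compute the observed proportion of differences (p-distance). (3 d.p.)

p = 594/1956 = 0.303680… ≈ 0.304 (to 3 d.p.).

0.304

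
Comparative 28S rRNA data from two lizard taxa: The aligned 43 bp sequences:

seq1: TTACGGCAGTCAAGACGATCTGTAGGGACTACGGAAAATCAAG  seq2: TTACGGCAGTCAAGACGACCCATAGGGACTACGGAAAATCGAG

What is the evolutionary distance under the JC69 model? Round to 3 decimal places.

The sequences differ at 4 of 43 sites (19, 21, 22, 41), so p = 4/43 ≈ 0.093023.
d = −(3/4) ln(1 − 4p/3) = −0.75 ln(1 − 0.124031) = −0.75 ln(0.875969)
  = −0.75 × (-0.132425) = 0.099319 substitutions/site.

0.099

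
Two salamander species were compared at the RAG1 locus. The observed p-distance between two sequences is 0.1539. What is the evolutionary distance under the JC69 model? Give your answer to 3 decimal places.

d = −(3/4) ln(1 − 4p/3) = −0.75 ln(1 − 0.2052) = −0.75 ln(0.7948)
  = −0.75 × (-0.229665) = 0.172249 substitutions/site.

0.172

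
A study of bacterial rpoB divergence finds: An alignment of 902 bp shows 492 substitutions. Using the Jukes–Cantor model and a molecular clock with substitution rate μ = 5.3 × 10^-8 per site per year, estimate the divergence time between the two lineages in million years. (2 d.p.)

9.19

p = 492/902 ≈ 0.545455.
d = −(3/4) ln(1 − 4p/3) = −0.75 ln(1 − 0.727273) = −0.75 ln(0.272727)
  = −0.75 × (-1.299284) = 0.974463 substitutions/site.
Under a molecular clock d = 2μt, so t = d/(2μ) = 0.974463 / (2 × 5.3 × 10^-8) = 9.19 million years.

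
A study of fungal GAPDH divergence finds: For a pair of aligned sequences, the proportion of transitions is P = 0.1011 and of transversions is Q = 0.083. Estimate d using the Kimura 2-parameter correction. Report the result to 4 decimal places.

0.2133

Under the Kimura two-parameter model, d = −½ ln(1 − 2P − Q) − ¼ ln(1 − 2Q).
1 − 2P − Q = 0.7148, giving −½ ln(0.7148) = 0.167876.
1 − 2Q = 0.834, giving −¼ ln(0.834) = 0.045380.
d = 0.167876 + 0.045380 = 0.213256.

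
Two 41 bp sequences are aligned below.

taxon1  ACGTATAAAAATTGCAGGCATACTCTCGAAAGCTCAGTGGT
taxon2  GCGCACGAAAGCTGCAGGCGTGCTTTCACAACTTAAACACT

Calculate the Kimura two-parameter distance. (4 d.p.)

0.8124

Of 41 sites, 14 differences are transitions and 4 are transversions, so P = 14/41 ≈ 0.341463 and Q = 4/41 ≈ 0.097561.
Under the Kimura two-parameter model, d = −½ ln(1 − 2P − Q) − ¼ ln(1 − 2Q).
1 − 2P − Q = 0.219513, giving −½ ln(0.219513) = 0.758172.
1 − 2Q = 0.804878, giving −¼ ln(0.804878) = 0.054266.
d = 0.758172 + 0.054266 = 0.812438.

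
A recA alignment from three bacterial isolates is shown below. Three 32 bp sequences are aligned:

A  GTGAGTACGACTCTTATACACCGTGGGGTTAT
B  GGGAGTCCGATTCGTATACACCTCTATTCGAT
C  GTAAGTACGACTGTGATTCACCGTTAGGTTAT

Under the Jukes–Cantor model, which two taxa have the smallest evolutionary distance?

A–B: 12/32 differ, p = 0.375, d = 0.520.
A–C: 6/32 differ, p = 0.188, d = 0.216.
B–C: 14/32 differ, p = 0.438, d = 0.657.
The smallest distance is between A and C.

A and C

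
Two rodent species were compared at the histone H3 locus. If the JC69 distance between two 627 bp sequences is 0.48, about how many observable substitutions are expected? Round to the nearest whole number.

Invert JC69: p = (3/4)(1 − e^(−4d/3)) = 0.75 × (1 − e^(-0.64)) = 0.75 × (1 − 0.527292) = 0.354531.
Expected differing sites = pL ≈ 0.354531 × 627 = 222.290937 ≈ 222.

222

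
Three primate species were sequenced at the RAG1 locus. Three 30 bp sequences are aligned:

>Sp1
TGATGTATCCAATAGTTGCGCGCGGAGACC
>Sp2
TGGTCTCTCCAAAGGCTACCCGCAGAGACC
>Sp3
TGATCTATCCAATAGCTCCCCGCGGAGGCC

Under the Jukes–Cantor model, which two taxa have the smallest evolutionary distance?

Sp1–Sp2: 9/30 differ, p = 0.300, d = 0.383.
Sp1–Sp3: 5/30 differ, p = 0.167, d = 0.188.
Sp2–Sp3: 7/30 differ, p = 0.233, d = 0.280.
The smallest distance is between Sp1 and Sp3.

Sp1 and Sp3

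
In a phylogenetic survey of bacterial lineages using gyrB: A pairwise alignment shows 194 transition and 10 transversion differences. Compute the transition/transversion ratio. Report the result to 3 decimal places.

19.400

R = 194/10 = 19.400.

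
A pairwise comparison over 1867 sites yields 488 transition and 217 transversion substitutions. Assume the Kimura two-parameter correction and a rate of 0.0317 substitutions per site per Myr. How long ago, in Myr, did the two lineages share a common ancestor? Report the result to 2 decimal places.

9.08

P = 488/1867 ≈ 0.261382 and Q = 217/1867 ≈ 0.116229.
Under the Kimura two-parameter model, d = −½ ln(1 − 2P − Q) − ¼ ln(1 − 2Q).
1 − 2P − Q = 0.361007, giving −½ ln(0.361007) = 0.509429.
1 − 2Q = 0.767542, giving −¼ ln(0.767542) = 0.066141.
d = 0.509429 + 0.066141 = 0.575570.
Under a molecular clock d = 2μt, so t = d/(2μ) = 0.575570 / (2 × 0.0317) = 9.08 Myr.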